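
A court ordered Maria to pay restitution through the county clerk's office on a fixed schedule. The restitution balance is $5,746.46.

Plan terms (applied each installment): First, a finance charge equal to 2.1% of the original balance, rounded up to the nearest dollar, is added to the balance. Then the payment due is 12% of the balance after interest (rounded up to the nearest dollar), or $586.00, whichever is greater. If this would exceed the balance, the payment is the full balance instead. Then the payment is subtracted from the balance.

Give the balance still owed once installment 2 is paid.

$4,648.46

Installment 1: opening $5,746.46; interest $121.00 → $5,867.46; payment $705.00; balance $5,162.46
Installment 2: opening $5,162.46; interest $121.00 → $5,283.46; payment $635.00; balance $4,648.46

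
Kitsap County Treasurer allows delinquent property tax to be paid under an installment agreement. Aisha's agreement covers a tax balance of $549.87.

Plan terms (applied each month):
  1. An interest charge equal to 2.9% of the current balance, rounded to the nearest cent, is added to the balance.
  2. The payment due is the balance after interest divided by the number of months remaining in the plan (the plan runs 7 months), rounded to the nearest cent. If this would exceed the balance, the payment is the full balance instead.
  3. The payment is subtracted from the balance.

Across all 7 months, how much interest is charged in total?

$67.62

Month 1: opening $549.87; interest $15.95 → $565.82; payment $80.83; balance $484.99
Month 2: opening $484.99; interest $14.06 → $499.05; payment $83.18; balance $415.87
Month 3: opening $415.87; interest $12.06 → $427.93; payment $85.59; balance $342.34
Month 4: opening $342.34; interest $9.93 → $352.27; payment $88.07; balance $264.20
Month 5: opening $264.20; interest $7.66 → $271.86; payment $90.62; balance $181.24
Month 6: opening $181.24; interest $5.26 → $186.50; payment $93.25; balance $93.25
Month 7: opening $93.25; interest $2.70 → $95.95; payment $95.95; balance $0.00
Total interest: $15.95 + $14.06 + $12.06 + $9.93 + $7.66 + $5.26 + $2.70 = $67.62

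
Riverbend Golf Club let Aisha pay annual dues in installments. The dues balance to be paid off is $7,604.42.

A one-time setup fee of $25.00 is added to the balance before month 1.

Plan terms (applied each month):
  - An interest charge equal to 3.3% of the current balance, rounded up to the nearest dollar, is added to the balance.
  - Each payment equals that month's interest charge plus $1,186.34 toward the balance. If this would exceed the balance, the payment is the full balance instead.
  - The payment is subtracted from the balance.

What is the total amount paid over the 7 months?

Month 1: opening $7,629.42; interest $252.00 → $7,881.42; payment $1,438.34; balance $6,443.08
Month 2: opening $6,443.08; interest $213.00 → $6,656.08; payment $1,399.34; balance $5,256.74
Month 3: opening $5,256.74; interest $174.00 → $5,430.74; payment $1,360.34; balance $4,070.40
Month 4: opening $4,070.40; interest $135.00 → $4,205.40; payment $1,321.34; balance $2,884.06
Month 5: opening $2,884.06; interest $96.00 → $2,980.06; payment $1,282.34; balance $1,697.72
Month 6: opening $1,697.72; interest $57.00 → $1,754.72; payment $1,243.34; balance $511.38
Month 7: opening $511.38; interest $17.00 → $528.38; payment $528.38; balance $0.00
Total paid: $8,573.42

$8,573.42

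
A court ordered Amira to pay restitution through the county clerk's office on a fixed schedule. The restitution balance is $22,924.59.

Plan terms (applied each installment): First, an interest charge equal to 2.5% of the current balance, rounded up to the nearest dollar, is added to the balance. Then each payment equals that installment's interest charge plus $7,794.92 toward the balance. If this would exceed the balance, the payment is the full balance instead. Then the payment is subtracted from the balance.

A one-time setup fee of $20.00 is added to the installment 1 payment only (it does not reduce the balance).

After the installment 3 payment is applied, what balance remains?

Installment 1: opening $22,924.59; interest $574.00 → $23,498.59; payment $8,368.92 (+ $20.00 fee); balance $15,129.67
Installment 2: opening $15,129.67; interest $379.00 → $15,508.67; payment $8,173.92; balance $7,334.75
Installment 3: opening $7,334.75; interest $184.00 → $7,518.75; payment $7,518.75; balance $0.00

$0.00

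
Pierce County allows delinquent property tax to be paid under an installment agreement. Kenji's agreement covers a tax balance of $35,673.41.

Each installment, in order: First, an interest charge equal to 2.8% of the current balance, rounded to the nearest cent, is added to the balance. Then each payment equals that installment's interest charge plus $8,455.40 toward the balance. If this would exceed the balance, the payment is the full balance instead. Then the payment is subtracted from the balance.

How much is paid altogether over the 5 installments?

$38,300.17

# | Opening | Interest | Payment | End bal
1 | $35,673.41 | $998.86 | $9,454.26 | $27,218.01
2 | $27,218.01 | $762.10 | $9,217.50 | $18,762.61
3 | $18,762.61 | $525.35 | $8,980.75 | $10,307.21
4 | $10,307.21 | $288.60 | $8,744.00 | $1,851.81
5 | $1,851.81 | $51.85 | $1,903.66 | $0.00
Total paid: $38,300.17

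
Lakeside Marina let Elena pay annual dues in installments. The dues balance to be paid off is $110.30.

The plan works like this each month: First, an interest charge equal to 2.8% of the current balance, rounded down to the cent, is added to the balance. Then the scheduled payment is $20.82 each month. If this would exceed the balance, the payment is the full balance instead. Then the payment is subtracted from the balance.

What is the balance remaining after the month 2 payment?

Month 1: opening $110.30; interest $3.08 → $113.38; payment $20.82; balance $92.56
Month 2: opening $92.56; interest $2.59 → $95.15; payment $20.82; balance $74.33

$74.33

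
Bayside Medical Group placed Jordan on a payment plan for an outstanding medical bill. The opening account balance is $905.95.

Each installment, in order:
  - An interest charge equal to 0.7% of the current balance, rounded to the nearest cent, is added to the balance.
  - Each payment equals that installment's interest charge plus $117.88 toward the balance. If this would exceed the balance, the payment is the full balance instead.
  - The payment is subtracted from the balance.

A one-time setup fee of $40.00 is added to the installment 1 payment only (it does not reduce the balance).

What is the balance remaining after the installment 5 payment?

Installment 1: $905.95 +$6.34 interest = $912.29; pay $124.22 (+ $40.00 fee) → $788.07
Installment 2: $788.07 +$5.52 interest = $793.59; pay $123.40 → $670.19
Installment 3: $670.19 +$4.69 interest = $674.88; pay $122.57 → $552.31
Installment 4: $552.31 +$3.87 interest = $556.18; pay $121.75 → $434.43
Installment 5: $434.43 +$3.04 interest = $437.47; pay $120.92 → $316.55

$316.55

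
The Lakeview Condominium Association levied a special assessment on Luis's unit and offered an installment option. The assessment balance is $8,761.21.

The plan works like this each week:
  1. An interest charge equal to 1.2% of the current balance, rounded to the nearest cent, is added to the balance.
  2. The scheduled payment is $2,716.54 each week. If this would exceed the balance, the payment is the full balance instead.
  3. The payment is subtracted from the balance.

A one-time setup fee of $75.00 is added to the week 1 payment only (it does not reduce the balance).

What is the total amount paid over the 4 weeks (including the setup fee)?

Week 1: opening $8,761.21; interest $105.13 → $8,866.34; payment $2,716.54 (+ $75.00 fee); balance $6,149.80
Week 2: opening $6,149.80; interest $73.80 → $6,223.60; payment $2,716.54; balance $3,507.06
Week 3: opening $3,507.06; interest $42.08 → $3,549.14; payment $2,716.54; balance $832.60
Week 4: opening $832.60; interest $9.99 → $842.59; payment $842.59; balance $0.00
Total paid: $9,067.21

$9,067.21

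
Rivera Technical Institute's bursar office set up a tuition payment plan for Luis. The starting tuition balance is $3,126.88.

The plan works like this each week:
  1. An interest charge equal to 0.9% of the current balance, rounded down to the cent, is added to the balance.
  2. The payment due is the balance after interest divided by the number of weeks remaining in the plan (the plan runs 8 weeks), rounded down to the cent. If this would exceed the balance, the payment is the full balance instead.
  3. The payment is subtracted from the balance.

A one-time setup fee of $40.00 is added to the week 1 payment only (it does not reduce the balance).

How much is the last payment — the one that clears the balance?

$419.90

Week 1: $3,126.88 +$28.14 interest = $3,155.02; pay $394.37 (+ $40.00 fee) → $2,760.65
Week 2: $2,760.65 +$24.84 interest = $2,785.49; pay $397.92 → $2,387.57
Week 3: $2,387.57 +$21.48 interest = $2,409.05; pay $401.50 → $2,007.55
Week 4: $2,007.55 +$18.06 interest = $2,025.61; pay $405.12 → $1,620.49
Week 5: $1,620.49 +$14.58 interest = $1,635.07; pay $408.76 → $1,226.31
Week 6: $1,226.31 +$11.03 interest = $1,237.34; pay $412.44 → $824.90
Week 7: $824.90 +$7.42 interest = $832.32; pay $416.16 → $416.16
Week 8: $416.16 +$3.74 interest = $419.90; pay $419.90 → $0.00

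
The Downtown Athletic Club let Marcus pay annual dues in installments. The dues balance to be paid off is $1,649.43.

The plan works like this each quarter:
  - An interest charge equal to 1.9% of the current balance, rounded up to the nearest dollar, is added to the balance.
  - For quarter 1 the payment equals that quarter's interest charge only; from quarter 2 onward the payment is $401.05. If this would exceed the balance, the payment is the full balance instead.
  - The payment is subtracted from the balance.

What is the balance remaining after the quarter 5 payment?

$130.23

Quarter 1: $1,649.43 +$32.00 interest = $1,681.43; pay $32.00 → $1,649.43
Quarter 2: $1,649.43 +$32.00 interest = $1,681.43; pay $401.05 → $1,280.38
Quarter 3: $1,280.38 +$25.00 interest = $1,305.38; pay $401.05 → $904.33
Quarter 4: $904.33 +$18.00 interest = $922.33; pay $401.05 → $521.28
Quarter 5: $521.28 +$10.00 interest = $531.28; pay $401.05 → $130.23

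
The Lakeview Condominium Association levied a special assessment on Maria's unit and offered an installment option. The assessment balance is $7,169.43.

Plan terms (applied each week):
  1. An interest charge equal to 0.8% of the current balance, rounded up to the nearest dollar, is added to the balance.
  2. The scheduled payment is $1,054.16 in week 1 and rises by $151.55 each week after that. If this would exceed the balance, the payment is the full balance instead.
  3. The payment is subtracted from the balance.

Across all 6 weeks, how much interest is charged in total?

# | Opening | Interest | Payment | End bal
1 | $7,169.43 | $58.00 | $1,054.16 | $6,173.27
2 | $6,173.27 | $50.00 | $1,205.71 | $5,017.56
3 | $5,017.56 | $41.00 | $1,357.26 | $3,701.30
4 | $3,701.30 | $30.00 | $1,508.81 | $2,222.49
5 | $2,222.49 | $18.00 | $1,660.36 | $580.13
6 | $580.13 | $5.00 | $585.13 | $0.00
Total interest: $58.00 + $50.00 + $41.00 + $30.00 + $18.00 + $5.00 = $202.00

$202.00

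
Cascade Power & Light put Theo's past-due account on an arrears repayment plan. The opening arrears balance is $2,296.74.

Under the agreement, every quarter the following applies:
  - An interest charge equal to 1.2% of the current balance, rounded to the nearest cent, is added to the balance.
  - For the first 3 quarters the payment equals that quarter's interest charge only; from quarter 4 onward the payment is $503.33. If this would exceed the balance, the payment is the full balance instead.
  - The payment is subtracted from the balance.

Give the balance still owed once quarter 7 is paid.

$359.13

Quarter 1: $2,296.74 +$27.56 interest = $2,324.30; pay $27.56 → $2,296.74
Quarter 2: $2,296.74 +$27.56 interest = $2,324.30; pay $27.56 → $2,296.74
Quarter 3: $2,296.74 +$27.56 interest = $2,324.30; pay $27.56 → $2,296.74
Quarter 4: $2,296.74 +$27.56 interest = $2,324.30; pay $503.33 → $1,820.97
Quarter 5: $1,820.97 +$21.85 interest = $1,842.82; pay $503.33 → $1,339.49
Quarter 6: $1,339.49 +$16.07 interest = $1,355.56; pay $503.33 → $852.23
Quarter 7: $852.23 +$10.23 interest = $862.46; pay $503.33 → $359.13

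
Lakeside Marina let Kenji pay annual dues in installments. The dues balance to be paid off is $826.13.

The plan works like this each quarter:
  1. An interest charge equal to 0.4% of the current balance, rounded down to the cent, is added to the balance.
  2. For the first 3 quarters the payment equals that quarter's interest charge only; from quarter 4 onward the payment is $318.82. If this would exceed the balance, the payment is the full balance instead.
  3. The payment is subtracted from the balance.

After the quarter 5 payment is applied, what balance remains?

$193.83

# | Opening | Interest | Payment | End bal
1 | $826.13 | $3.30 | $3.30 | $826.13
2 | $826.13 | $3.30 | $3.30 | $826.13
3 | $826.13 | $3.30 | $3.30 | $826.13
4 | $826.13 | $3.30 | $318.82 | $510.61
5 | $510.61 | $2.04 | $318.82 | $193.83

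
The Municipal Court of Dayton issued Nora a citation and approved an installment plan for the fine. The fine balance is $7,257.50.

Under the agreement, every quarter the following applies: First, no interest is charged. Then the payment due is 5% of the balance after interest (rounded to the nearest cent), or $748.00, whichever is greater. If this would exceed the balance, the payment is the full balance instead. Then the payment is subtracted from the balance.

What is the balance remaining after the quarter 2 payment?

$5,761.50

Quarter 1: opening $7,257.50; payment $748.00; balance $6,509.50
Quarter 2: opening $6,509.50; payment $748.00; balance $5,761.50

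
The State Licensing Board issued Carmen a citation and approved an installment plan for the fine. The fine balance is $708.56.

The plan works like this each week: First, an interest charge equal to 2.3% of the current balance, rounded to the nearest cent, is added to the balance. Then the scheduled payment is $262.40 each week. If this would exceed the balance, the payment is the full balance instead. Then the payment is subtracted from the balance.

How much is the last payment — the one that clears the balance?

# | Opening | Interest | Payment | End bal
1 | $708.56 | $16.30 | $262.40 | $462.46
2 | $462.46 | $10.64 | $262.40 | $210.70
3 | $210.70 | $4.85 | $215.55 | $0.00

$215.55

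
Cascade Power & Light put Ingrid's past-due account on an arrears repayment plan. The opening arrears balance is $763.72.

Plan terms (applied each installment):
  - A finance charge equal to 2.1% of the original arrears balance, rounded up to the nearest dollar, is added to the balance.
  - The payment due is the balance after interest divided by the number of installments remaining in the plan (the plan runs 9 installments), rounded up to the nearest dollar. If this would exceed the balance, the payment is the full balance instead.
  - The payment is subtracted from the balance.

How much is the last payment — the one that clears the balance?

$131.72

# | Opening | Interest | Payment | End bal
1 | $763.72 | $17.00 | $87.00 | $693.72
2 | $693.72 | $17.00 | $89.00 | $621.72
3 | $621.72 | $17.00 | $92.00 | $546.72
4 | $546.72 | $17.00 | $94.00 | $469.72
5 | $469.72 | $17.00 | $98.00 | $388.72
6 | $388.72 | $17.00 | $102.00 | $303.72
7 | $303.72 | $17.00 | $107.00 | $213.72
8 | $213.72 | $17.00 | $116.00 | $114.72
9 | $114.72 | $17.00 | $131.72 | $0.00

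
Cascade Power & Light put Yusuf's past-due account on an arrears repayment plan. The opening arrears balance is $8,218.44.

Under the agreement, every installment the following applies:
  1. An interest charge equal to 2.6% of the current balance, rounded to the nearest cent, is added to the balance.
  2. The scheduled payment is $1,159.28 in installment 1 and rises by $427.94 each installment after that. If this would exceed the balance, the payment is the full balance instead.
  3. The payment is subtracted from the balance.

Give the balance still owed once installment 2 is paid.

$5,874.71

Installment 1: $8,218.44 +$213.68 interest = $8,432.12; pay $1,159.28 → $7,272.84
Installment 2: $7,272.84 +$189.09 interest = $7,461.93; pay $1,587.22 → $5,874.71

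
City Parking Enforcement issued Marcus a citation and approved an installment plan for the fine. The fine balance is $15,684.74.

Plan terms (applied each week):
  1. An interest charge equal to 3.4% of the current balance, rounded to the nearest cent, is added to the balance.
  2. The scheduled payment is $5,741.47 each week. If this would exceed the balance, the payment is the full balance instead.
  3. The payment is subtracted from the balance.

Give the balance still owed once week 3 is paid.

Week 1: opening $15,684.74; interest $533.28 → $16,218.02; payment $5,741.47; balance $10,476.55
Week 2: opening $10,476.55; interest $356.20 → $10,832.75; payment $5,741.47; balance $5,091.28
Week 3: opening $5,091.28; interest $173.10 → $5,264.38; payment $5,264.38; balance $0.00

$0.00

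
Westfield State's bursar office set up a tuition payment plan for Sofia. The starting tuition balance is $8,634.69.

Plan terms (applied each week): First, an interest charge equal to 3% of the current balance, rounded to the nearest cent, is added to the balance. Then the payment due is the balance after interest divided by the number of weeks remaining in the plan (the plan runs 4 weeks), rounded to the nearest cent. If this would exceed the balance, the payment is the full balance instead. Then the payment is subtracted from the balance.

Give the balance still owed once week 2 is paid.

Week 1: opening $8,634.69; interest $259.04 → $8,893.73; payment $2,223.43; balance $6,670.30
Week 2: opening $6,670.30; interest $200.11 → $6,870.41; payment $2,290.14; balance $4,580.27

$4,580.27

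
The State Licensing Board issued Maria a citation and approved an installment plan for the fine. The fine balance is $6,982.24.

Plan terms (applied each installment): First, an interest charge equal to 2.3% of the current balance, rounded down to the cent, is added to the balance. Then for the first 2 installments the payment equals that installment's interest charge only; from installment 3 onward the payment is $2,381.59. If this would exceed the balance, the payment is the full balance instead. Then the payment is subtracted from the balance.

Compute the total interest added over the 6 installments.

Installment 1: opening $6,982.24; interest $160.59 → $7,142.83; payment $160.59; balance $6,982.24
Installment 2: opening $6,982.24; interest $160.59 → $7,142.83; payment $160.59; balance $6,982.24
Installment 3: opening $6,982.24; interest $160.59 → $7,142.83; payment $2,381.59; balance $4,761.24
Installment 4: opening $4,761.24; interest $109.50 → $4,870.74; payment $2,381.59; balance $2,489.15
Installment 5: opening $2,489.15; interest $57.25 → $2,546.40; payment $2,381.59; balance $164.81
Installment 6: opening $164.81; interest $3.79 → $168.60; payment $168.60; balance $0.00
Total interest: $160.59 + $160.59 + $160.59 + $109.50 + $57.25 + $3.79 = $652.31

$652.31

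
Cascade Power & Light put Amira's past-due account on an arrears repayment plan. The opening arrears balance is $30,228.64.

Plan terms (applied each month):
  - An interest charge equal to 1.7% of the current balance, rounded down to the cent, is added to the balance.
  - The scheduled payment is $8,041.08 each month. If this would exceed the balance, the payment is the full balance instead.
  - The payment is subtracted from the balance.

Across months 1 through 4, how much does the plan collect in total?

$31,507.65

Month 1: opening $30,228.64; interest $513.88 → $30,742.52; payment $8,041.08; balance $22,701.44
Month 2: opening $22,701.44; interest $385.92 → $23,087.36; payment $8,041.08; balance $15,046.28
Month 3: opening $15,046.28; interest $255.78 → $15,302.06; payment $8,041.08; balance $7,260.98
Month 4: opening $7,260.98; interest $123.43 → $7,384.41; payment $7,384.41; balance $0.00
Total paid: $31,507.65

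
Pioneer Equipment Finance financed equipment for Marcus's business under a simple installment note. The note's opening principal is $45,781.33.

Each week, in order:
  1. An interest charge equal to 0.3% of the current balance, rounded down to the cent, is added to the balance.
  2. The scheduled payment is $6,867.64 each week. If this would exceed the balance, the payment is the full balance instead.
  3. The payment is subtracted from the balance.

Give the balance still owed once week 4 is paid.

$18,738.74

# | Opening | Interest | Payment | End bal
1 | $45,781.33 | $137.34 | $6,867.64 | $39,051.03
2 | $39,051.03 | $117.15 | $6,867.64 | $32,300.54
3 | $32,300.54 | $96.90 | $6,867.64 | $25,529.80
4 | $25,529.80 | $76.58 | $6,867.64 | $18,738.74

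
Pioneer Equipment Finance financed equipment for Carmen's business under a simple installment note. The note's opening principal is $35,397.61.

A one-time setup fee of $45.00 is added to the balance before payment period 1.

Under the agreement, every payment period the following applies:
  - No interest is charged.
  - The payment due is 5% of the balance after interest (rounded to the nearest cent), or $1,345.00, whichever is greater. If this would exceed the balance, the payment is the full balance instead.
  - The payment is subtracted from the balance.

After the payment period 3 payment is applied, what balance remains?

$30,387.61

# | Opening | Payment | End bal
1 | $35,442.61 | $1,772.13 | $33,670.48
2 | $33,670.48 | $1,683.52 | $31,986.96
3 | $31,986.96 | $1,599.35 | $30,387.61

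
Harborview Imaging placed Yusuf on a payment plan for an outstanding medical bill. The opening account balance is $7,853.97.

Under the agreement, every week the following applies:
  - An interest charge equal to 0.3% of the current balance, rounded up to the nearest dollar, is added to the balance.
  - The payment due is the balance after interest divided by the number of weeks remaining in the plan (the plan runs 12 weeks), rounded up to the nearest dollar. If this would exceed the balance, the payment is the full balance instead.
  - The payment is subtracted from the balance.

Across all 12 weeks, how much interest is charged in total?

Week 1: opening $7,853.97; interest $24.00 → $7,877.97; payment $657.00; balance $7,220.97
Week 2: opening $7,220.97; interest $22.00 → $7,242.97; payment $659.00; balance $6,583.97
Week 3: opening $6,583.97; interest $20.00 → $6,603.97; payment $661.00; balance $5,942.97
Week 4: opening $5,942.97; interest $18.00 → $5,960.97; payment $663.00; balance $5,297.97
Week 5: opening $5,297.97; interest $16.00 → $5,313.97; payment $665.00; balance $4,648.97
Week 6: opening $4,648.97; interest $14.00 → $4,662.97; payment $667.00; balance $3,995.97
Week 7: opening $3,995.97; interest $12.00 → $4,007.97; payment $668.00; balance $3,339.97
Week 8: opening $3,339.97; interest $11.00 → $3,350.97; payment $671.00; balance $2,679.97
Week 9: opening $2,679.97; interest $9.00 → $2,688.97; payment $673.00; balance $2,015.97
Week 10: opening $2,015.97; interest $7.00 → $2,022.97; payment $675.00; balance $1,347.97
Week 11: opening $1,347.97; interest $5.00 → $1,352.97; payment $677.00; balance $675.97
Week 12: opening $675.97; interest $3.00 → $678.97; payment $678.97; balance $0.00
Total interest: $24.00 + $22.00 + $20.00 + $18.00 + $16.00 + $14.00 + $12.00 + $11.00 + $9.00 + $7.00 + $5.00 + $3.00 = $161.00

$161.00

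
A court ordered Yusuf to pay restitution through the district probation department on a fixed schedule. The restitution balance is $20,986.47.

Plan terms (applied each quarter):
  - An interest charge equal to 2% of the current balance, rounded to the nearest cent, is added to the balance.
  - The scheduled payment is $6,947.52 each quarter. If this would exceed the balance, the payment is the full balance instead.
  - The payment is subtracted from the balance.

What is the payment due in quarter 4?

$1,029.00

# | Opening | Interest | Payment | End bal
1 | $20,986.47 | $419.73 | $6,947.52 | $14,458.68
2 | $14,458.68 | $289.17 | $6,947.52 | $7,800.33
3 | $7,800.33 | $156.01 | $6,947.52 | $1,008.82
4 | $1,008.82 | $20.18 | $1,029.00 | $0.00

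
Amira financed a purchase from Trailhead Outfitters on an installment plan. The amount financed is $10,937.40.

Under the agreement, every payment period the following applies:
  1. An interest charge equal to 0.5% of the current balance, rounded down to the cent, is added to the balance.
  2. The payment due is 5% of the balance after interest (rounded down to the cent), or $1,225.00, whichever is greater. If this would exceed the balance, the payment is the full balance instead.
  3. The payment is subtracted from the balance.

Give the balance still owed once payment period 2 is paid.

# | Opening | Interest | Payment | End bal
1 | $10,937.40 | $54.68 | $1,225.00 | $9,767.08
2 | $9,767.08 | $48.83 | $1,225.00 | $8,590.91

$8,590.91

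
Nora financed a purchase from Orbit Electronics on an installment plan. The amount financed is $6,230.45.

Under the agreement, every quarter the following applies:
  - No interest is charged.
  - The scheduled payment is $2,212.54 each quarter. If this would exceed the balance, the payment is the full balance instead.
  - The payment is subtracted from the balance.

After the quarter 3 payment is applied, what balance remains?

Quarter 1: opening $6,230.45; payment $2,212.54; balance $4,017.91
Quarter 2: opening $4,017.91; payment $2,212.54; balance $1,805.37
Quarter 3: opening $1,805.37; payment $1,805.37; balance $0.00

$0.00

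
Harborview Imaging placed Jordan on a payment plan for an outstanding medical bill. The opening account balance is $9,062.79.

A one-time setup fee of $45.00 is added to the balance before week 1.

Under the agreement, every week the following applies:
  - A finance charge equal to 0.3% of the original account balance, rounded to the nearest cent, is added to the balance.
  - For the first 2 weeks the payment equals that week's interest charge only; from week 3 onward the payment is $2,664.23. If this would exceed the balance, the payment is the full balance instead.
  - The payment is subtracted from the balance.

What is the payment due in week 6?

$1,223.86

Week 1: opening $9,107.79; interest $27.19 → $9,134.98; payment $27.19; balance $9,107.79
Week 2: opening $9,107.79; interest $27.19 → $9,134.98; payment $27.19; balance $9,107.79
Week 3: opening $9,107.79; interest $27.19 → $9,134.98; payment $2,664.23; balance $6,470.75
Week 4: opening $6,470.75; interest $27.19 → $6,497.94; payment $2,664.23; balance $3,833.71
Week 5: opening $3,833.71; interest $27.19 → $3,860.90; payment $2,664.23; balance $1,196.67
Week 6: opening $1,196.67; interest $27.19 → $1,223.86; payment $1,223.86; balance $0.00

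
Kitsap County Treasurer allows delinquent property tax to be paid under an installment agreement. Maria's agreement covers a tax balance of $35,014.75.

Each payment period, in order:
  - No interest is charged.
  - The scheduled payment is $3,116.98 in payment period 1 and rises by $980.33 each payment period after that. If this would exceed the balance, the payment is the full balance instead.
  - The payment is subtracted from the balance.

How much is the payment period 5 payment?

$7,038.30

Payment period 1: opening $35,014.75; payment $3,116.98; balance $31,897.77
Payment period 2: opening $31,897.77; payment $4,097.31; balance $27,800.46
Payment period 3: opening $27,800.46; payment $5,077.64; balance $22,722.82
Payment period 4: opening $22,722.82; payment $6,057.97; balance $16,664.85
Payment period 5: opening $16,664.85; payment $7,038.30; balance $9,626.55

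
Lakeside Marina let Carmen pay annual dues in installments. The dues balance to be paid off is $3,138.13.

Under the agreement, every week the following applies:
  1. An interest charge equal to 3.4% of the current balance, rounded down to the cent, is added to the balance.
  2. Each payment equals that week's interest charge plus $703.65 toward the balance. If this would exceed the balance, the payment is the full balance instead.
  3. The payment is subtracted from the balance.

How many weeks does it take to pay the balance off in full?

Week 1: opening $3,138.13; interest $106.69 → $3,244.82; payment $810.34; balance $2,434.48
Week 2: opening $2,434.48; interest $82.77 → $2,517.25; payment $786.42; balance $1,730.83
Week 3: opening $1,730.83; interest $58.84 → $1,789.67; payment $762.49; balance $1,027.18
Week 4: opening $1,027.18; interest $34.92 → $1,062.10; payment $738.57; balance $323.53
Week 5: opening $323.53; interest $11.00 → $334.53; payment $334.53; balance $0.00
Balance reaches $0.00 in week 5.

5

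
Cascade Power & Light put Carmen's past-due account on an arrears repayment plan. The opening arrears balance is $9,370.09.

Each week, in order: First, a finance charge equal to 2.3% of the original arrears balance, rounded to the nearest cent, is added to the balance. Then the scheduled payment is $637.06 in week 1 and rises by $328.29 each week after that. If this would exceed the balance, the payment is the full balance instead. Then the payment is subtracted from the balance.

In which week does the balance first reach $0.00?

7

Week 1: opening $9,370.09; interest $215.51 → $9,585.60; payment $637.06; balance $8,948.54
Week 2: opening $8,948.54; interest $215.51 → $9,164.05; payment $965.35; balance $8,198.70
Week 3: opening $8,198.70; interest $215.51 → $8,414.21; payment $1,293.64; balance $7,120.57
Week 4: opening $7,120.57; interest $215.51 → $7,336.08; payment $1,621.93; balance $5,714.15
Week 5: opening $5,714.15; interest $215.51 → $5,929.66; payment $1,950.22; balance $3,979.44
Week 6: opening $3,979.44; interest $215.51 → $4,194.95; payment $2,278.51; balance $1,916.44
Week 7: opening $1,916.44; interest $215.51 → $2,131.95; payment $2,131.95; balance $0.00
Balance reaches $0.00 in week 7.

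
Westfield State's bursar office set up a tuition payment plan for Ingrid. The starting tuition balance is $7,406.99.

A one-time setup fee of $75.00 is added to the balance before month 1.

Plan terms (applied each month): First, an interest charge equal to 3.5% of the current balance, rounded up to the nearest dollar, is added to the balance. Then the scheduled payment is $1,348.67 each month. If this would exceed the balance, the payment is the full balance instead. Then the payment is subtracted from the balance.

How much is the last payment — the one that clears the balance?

Month 1: opening $7,481.99; interest $262.00 → $7,743.99; payment $1,348.67; balance $6,395.32
Month 2: opening $6,395.32; interest $224.00 → $6,619.32; payment $1,348.67; balance $5,270.65
Month 3: opening $5,270.65; interest $185.00 → $5,455.65; payment $1,348.67; balance $4,106.98
Month 4: opening $4,106.98; interest $144.00 → $4,250.98; payment $1,348.67; balance $2,902.31
Month 5: opening $2,902.31; interest $102.00 → $3,004.31; payment $1,348.67; balance $1,655.64
Month 6: opening $1,655.64; interest $58.00 → $1,713.64; payment $1,348.67; balance $364.97
Month 7: opening $364.97; interest $13.00 → $377.97; payment $377.97; balance $0.00

$377.97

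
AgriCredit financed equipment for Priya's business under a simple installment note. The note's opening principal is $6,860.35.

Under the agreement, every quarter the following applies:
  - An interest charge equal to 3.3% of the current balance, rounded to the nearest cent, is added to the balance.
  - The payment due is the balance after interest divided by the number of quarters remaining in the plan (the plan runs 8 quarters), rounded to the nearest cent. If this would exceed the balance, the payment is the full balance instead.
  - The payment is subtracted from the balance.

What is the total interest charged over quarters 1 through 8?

$1,101.21

Quarter 1: opening $6,860.35; interest $226.39 → $7,086.74; payment $885.84; balance $6,200.90
Quarter 2: opening $6,200.90; interest $204.63 → $6,405.53; payment $915.08; balance $5,490.45
Quarter 3: opening $5,490.45; interest $181.18 → $5,671.63; payment $945.27; balance $4,726.36
Quarter 4: opening $4,726.36; interest $155.97 → $4,882.33; payment $976.47; balance $3,905.86
Quarter 5: opening $3,905.86; interest $128.89 → $4,034.75; payment $1,008.69; balance $3,026.06
Quarter 6: opening $3,026.06; interest $99.86 → $3,125.92; payment $1,041.97; balance $2,083.95
Quarter 7: opening $2,083.95; interest $68.77 → $2,152.72; payment $1,076.36; balance $1,076.36
Quarter 8: opening $1,076.36; interest $35.52 → $1,111.88; payment $1,111.88; balance $0.00
Total interest: $226.39 + $204.63 + $181.18 + $155.97 + $128.89 + $99.86 + $68.77 + $35.52 = $1,101.21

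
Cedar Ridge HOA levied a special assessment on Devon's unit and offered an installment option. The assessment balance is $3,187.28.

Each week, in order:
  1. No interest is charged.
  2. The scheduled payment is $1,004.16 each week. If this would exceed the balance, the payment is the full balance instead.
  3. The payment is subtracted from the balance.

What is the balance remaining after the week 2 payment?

Week 1: opening $3,187.28; payment $1,004.16; balance $2,183.12
Week 2: opening $2,183.12; payment $1,004.16; balance $1,178.96

$1,178.96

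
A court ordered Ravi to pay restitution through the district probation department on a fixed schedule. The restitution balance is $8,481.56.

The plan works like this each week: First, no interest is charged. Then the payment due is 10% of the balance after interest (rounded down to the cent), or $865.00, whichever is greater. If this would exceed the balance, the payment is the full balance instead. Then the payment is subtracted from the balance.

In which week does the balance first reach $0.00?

Week 1: opening $8,481.56; payment $865.00; balance $7,616.56
Week 2: opening $7,616.56; payment $865.00; balance $6,751.56
Week 3: opening $6,751.56; payment $865.00; balance $5,886.56
Week 4: opening $5,886.56; payment $865.00; balance $5,021.56
Week 5: opening $5,021.56; payment $865.00; balance $4,156.56
Week 6: opening $4,156.56; payment $865.00; balance $3,291.56
Week 7: opening $3,291.56; payment $865.00; balance $2,426.56
Week 8: opening $2,426.56; payment $865.00; balance $1,561.56
Week 9: opening $1,561.56; payment $865.00; balance $696.56
Week 10: opening $696.56; payment $696.56; balance $0.00
Balance reaches $0.00 in week 10.

10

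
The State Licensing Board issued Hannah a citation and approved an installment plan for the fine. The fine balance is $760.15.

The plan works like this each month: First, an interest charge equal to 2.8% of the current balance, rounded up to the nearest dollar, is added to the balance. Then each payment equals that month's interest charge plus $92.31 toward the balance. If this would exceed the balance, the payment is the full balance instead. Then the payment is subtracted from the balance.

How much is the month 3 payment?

Month 1: opening $760.15; interest $22.00 → $782.15; payment $114.31; balance $667.84
Month 2: opening $667.84; interest $19.00 → $686.84; payment $111.31; balance $575.53
Month 3: opening $575.53; interest $17.00 → $592.53; payment $109.31; balance $483.22

$109.31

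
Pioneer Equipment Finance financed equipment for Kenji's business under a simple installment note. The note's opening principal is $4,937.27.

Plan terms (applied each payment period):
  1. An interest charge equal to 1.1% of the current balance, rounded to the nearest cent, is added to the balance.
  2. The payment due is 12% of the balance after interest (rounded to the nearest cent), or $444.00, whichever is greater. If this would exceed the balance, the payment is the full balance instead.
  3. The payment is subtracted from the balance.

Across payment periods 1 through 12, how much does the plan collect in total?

$5,262.23

Payment period 1: opening $4,937.27; interest $54.31 → $4,991.58; payment $598.99; balance $4,392.59
Payment period 2: opening $4,392.59; interest $48.32 → $4,440.91; payment $532.91; balance $3,908.00
Payment period 3: opening $3,908.00; interest $42.99 → $3,950.99; payment $474.12; balance $3,476.87
Payment period 4: opening $3,476.87; interest $38.25 → $3,515.12; payment $444.00; balance $3,071.12
Payment period 5: opening $3,071.12; interest $33.78 → $3,104.90; payment $444.00; balance $2,660.90
Payment period 6: opening $2,660.90; interest $29.27 → $2,690.17; payment $444.00; balance $2,246.17
Payment period 7: opening $2,246.17; interest $24.71 → $2,270.88; payment $444.00; balance $1,826.88
Payment period 8: opening $1,826.88; interest $20.10 → $1,846.98; payment $444.00; balance $1,402.98
Payment period 9: opening $1,402.98; interest $15.43 → $1,418.41; payment $444.00; balance $974.41
Payment period 10: opening $974.41; interest $10.72 → $985.13; payment $444.00; balance $541.13
Payment period 11: opening $541.13; interest $5.95 → $547.08; payment $444.00; balance $103.08
Payment period 12: opening $103.08; interest $1.13 → $104.21; payment $104.21; balance $0.00
Total paid: $5,262.23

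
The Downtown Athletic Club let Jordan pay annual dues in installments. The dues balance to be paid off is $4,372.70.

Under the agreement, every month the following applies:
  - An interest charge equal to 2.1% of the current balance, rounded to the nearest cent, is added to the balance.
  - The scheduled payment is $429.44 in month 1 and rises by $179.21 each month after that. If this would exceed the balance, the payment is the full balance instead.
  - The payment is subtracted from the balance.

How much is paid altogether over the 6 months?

# | Opening | Interest | Payment | End bal
1 | $4,372.70 | $91.83 | $429.44 | $4,035.09
2 | $4,035.09 | $84.74 | $608.65 | $3,511.18
3 | $3,511.18 | $73.73 | $787.86 | $2,797.05
4 | $2,797.05 | $58.74 | $967.07 | $1,888.72
5 | $1,888.72 | $39.66 | $1,146.28 | $782.10
6 | $782.10 | $16.42 | $798.52 | $0.00
Total paid: $4,737.82

$4,737.82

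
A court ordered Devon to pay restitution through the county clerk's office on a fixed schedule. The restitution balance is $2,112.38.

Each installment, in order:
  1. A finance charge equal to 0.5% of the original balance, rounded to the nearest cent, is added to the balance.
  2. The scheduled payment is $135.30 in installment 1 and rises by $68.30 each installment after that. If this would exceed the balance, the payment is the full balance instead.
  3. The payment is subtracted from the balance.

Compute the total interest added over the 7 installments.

# | Opening | Interest | Payment | End bal
1 | $2,112.38 | $10.56 | $135.30 | $1,987.64
2 | $1,987.64 | $10.56 | $203.60 | $1,794.60
3 | $1,794.60 | $10.56 | $271.90 | $1,533.26
4 | $1,533.26 | $10.56 | $340.20 | $1,203.62
5 | $1,203.62 | $10.56 | $408.50 | $805.68
6 | $805.68 | $10.56 | $476.80 | $339.44
7 | $339.44 | $10.56 | $350.00 | $0.00
Total interest: $10.56 + $10.56 + $10.56 + $10.56 + $10.56 + $10.56 + $10.56 = $73.92

$73.92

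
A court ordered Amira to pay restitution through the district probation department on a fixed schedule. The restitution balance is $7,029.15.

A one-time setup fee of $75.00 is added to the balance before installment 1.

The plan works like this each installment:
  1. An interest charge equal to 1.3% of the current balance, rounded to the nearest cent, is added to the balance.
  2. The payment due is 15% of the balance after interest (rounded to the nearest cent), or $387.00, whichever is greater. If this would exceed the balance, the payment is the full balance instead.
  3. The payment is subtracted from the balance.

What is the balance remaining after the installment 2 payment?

$5,267.06

Installment 1: opening $7,104.15; interest $92.35 → $7,196.50; payment $1,079.48; balance $6,117.02
Installment 2: opening $6,117.02; interest $79.52 → $6,196.54; payment $929.48; balance $5,267.06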